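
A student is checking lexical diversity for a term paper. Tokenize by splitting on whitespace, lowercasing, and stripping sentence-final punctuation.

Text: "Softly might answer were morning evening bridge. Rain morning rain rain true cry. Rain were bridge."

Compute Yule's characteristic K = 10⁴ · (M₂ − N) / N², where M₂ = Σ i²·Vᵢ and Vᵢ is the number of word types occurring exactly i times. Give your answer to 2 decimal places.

703.13

Frequencies: rain:4, were:2, morning:2, bridge:2, softly:1, might:1, answer:1, evening:1, true:1, cry:1
N = 16. Frequency spectrum: V_1=6, V_2=3, V_4=1
M₂ = 1²·6 + 2²·3 + 4²·1 = 34
K = 10000 × (34 − 16) / 16² = 703.13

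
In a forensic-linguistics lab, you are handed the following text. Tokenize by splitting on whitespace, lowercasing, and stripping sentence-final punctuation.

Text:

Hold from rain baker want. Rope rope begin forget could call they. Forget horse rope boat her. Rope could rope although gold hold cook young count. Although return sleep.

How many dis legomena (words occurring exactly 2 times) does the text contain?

Frequencies: rope:5, hold:2, forget:2, could:2, although:2, from:1, rain:1, baker:1, want:1, begin:1, call:1, they:1, horse:1, boat:1, her:1, gold:1, cook:1, young:1, count:1, return:1, … (1 more, each freq 1)
Words with frequency 2: although, could, forget, hold

4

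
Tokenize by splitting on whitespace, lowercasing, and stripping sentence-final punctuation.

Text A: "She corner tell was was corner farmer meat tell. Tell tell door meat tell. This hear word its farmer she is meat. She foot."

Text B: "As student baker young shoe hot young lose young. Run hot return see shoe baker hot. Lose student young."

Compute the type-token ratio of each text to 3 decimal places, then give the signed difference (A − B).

0.016

TTR(A) = 13/24 = 0.542
TTR(B) = 10/19 = 0.526
Difference = 0.542 − 0.526 = 0.016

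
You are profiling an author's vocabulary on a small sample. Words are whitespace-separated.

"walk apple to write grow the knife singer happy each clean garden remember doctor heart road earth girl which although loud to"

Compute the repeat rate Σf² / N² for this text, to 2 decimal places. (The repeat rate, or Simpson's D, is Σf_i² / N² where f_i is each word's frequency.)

0.05

Frequencies: to:2, walk:1, apple:1, write:1, grow:1, the:1, knife:1, singer:1, happy:1, each:1, clean:1, garden:1, remember:1, doctor:1, heart:1, road:1, earth:1, girl:1, which:1, although:1, … (1 more, each freq 1)
Σf² = 24; N² = 484
Repeat rate = 24 / 484 = 0.05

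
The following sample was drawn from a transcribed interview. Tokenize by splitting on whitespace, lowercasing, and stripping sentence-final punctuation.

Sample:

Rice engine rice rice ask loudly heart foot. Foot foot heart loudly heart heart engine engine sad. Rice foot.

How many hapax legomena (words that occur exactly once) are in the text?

Frequencies: rice:4, heart:4, foot:4, engine:3, loudly:2, ask:1, sad:1
Hapax (freq=1): ask, sad

2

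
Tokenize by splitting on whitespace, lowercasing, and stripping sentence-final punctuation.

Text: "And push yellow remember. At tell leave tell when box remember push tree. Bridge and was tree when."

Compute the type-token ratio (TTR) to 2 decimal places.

0.67

N = 18 tokens, V = 12 types.
TTR = V / N = 12 / 18 = 0.67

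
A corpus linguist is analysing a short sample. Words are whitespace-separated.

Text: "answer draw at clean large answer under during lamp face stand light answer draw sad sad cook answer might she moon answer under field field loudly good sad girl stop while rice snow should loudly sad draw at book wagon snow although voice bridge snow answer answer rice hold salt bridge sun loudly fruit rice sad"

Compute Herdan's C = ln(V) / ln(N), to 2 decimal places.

N = 56, V = 34.
ln(V) = 3.526361, ln(N) = 4.025352
C = 3.526361 / 4.025352 = 0.88

0.88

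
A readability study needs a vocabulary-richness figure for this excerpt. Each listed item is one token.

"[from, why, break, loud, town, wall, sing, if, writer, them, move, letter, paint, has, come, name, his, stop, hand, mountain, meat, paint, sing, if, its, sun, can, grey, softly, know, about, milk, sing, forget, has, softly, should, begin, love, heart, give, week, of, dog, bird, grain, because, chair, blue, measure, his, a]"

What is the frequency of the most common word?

Frequencies: sing:3, if:2, paint:2, has:2, his:2, softly:2, from:1, why:1, break:1, loud:1, town:1, wall:1, writer:1, them:1, move:1, letter:1, come:1, name:1, stop:1, hand:1, … (25 more, each freq 1)
Most common: 'sing' with frequency 3.

3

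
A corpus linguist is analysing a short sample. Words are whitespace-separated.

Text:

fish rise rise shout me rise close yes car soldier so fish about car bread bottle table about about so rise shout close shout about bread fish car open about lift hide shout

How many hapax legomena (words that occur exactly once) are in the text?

8

Frequencies: about:5, rise:4, shout:4, fish:3, car:3, close:2, so:2, bread:2, me:1, yes:1, soldier:1, bottle:1, table:1, open:1, lift:1, hide:1
Hapax (freq=1): bottle, hide, lift, me, open, soldier, table, yes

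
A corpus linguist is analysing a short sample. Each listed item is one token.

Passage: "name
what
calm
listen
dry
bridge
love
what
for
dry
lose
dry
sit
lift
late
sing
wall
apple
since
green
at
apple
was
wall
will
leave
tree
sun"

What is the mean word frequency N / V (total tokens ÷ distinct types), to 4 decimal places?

1.2174

N = 28 tokens, V = 23 types.
Mean frequency = N / V = 28 / 23 = 1.2174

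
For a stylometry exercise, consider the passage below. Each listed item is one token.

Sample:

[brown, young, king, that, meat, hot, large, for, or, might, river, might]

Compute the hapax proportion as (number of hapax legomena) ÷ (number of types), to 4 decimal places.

0.9091

Frequencies: might:2, brown:1, young:1, king:1, that:1, meat:1, hot:1, large:1, for:1, or:1, river:1
Hapax count = 10; type count = 11.
Ratio = 10 / 11 = 0.9091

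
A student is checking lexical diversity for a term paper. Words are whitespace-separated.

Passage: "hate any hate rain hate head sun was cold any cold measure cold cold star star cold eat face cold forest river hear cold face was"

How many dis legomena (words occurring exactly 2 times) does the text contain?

4

Frequencies: cold:7, hate:3, any:2, was:2, star:2, face:2, rain:1, head:1, sun:1, measure:1, eat:1, forest:1, river:1, hear:1
Words with frequency 2: any, face, star, was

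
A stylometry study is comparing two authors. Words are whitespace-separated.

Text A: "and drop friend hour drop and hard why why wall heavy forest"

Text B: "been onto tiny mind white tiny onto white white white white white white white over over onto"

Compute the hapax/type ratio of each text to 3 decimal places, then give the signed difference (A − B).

A: hapax=6, V=9, ratio=0.667
B: hapax=2, V=6, ratio=0.333
Difference = 0.667 − 0.333 = 0.334

0.334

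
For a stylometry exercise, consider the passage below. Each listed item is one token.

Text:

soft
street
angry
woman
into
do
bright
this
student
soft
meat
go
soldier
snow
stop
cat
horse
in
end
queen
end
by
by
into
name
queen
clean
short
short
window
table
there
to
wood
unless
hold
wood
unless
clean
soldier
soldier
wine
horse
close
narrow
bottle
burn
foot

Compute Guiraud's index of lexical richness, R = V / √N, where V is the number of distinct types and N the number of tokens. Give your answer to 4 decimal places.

5.1962

N = 48, V = 36.
√N = 6.928203
R = 36 / 6.928203 = 5.1962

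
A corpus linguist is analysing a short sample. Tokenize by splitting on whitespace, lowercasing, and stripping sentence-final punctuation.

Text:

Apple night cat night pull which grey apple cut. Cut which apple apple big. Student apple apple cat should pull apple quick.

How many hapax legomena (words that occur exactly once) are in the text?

5

Frequencies: apple:7, night:2, cat:2, pull:2, which:2, cut:2, grey:1, big:1, student:1, should:1, quick:1
Hapax (freq=1): big, grey, quick, should, student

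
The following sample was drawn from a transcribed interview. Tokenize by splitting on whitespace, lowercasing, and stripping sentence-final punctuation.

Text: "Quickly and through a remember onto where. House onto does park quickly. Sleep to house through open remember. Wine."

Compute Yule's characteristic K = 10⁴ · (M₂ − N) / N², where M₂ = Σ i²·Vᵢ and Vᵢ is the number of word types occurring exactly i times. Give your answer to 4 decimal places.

Frequencies: quickly:2, through:2, remember:2, onto:2, house:2, and:1, a:1, where:1, does:1, park:1, sleep:1, to:1, open:1, wine:1
N = 19. Frequency spectrum: V_1=9, V_2=5
M₂ = 1²·9 + 2²·5 = 29
K = 10000 × (29 − 19) / 19² = 277.0083

277.0083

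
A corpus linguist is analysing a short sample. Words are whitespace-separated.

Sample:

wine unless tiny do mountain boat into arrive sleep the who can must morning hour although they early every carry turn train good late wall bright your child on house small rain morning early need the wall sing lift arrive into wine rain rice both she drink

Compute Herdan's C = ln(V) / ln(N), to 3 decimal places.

0.952

N = 47, V = 39.
ln(V) = 3.663562, ln(N) = 3.850148
C = 3.663562 / 3.850148 = 0.952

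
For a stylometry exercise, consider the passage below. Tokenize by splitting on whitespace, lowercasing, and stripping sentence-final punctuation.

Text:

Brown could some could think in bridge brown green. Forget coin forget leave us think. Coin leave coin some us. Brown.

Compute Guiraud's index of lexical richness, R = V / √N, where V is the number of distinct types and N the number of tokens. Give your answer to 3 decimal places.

N = 21, V = 11.
√N = 4.582576
R = 11 / 4.582576 = 2.400

2.400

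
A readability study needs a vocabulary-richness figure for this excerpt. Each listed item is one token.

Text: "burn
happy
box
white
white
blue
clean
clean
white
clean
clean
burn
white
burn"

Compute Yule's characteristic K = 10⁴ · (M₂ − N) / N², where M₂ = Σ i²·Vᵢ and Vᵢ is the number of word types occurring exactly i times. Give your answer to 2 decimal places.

Frequencies: white:4, clean:4, burn:3, happy:1, box:1, blue:1
N = 14. Frequency spectrum: V_1=3, V_3=1, V_4=2
M₂ = 1²·3 + 3²·1 + 4²·2 = 44
K = 10000 × (44 − 14) / 14² = 1530.61

1530.61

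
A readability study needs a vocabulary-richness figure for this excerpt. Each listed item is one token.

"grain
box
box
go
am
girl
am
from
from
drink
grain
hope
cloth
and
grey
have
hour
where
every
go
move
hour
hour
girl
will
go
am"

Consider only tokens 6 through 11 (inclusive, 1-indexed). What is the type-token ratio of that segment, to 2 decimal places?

Segment tokens 6–11: girl, am, from, from, drink, grain
Segment N = 6, segment V = 5.
TTR = 5 / 6 = 0.83

0.83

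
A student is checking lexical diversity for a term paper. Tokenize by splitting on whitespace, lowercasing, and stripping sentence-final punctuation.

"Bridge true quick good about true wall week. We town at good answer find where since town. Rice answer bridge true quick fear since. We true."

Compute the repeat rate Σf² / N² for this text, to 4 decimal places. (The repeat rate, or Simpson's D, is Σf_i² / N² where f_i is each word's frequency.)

Frequencies: true:4, bridge:2, quick:2, good:2, we:2, town:2, answer:2, since:2, about:1, wall:1, week:1, at:1, find:1, where:1, rice:1, fear:1
Σf² = 52; N² = 676
Repeat rate = 52 / 676 = 0.0769

0.0769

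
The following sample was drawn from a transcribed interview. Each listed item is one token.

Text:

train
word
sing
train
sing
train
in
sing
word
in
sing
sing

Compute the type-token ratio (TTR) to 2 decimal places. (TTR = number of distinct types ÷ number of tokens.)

0.33

N = 12 tokens, V = 4 types.
TTR = V / N = 4 / 12 = 0.33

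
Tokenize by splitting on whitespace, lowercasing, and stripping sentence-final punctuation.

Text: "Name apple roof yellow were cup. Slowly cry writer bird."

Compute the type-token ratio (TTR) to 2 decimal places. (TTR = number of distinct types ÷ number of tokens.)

N = 10 tokens, V = 10 types.
TTR = V / N = 10 / 10 = 1.00

1.00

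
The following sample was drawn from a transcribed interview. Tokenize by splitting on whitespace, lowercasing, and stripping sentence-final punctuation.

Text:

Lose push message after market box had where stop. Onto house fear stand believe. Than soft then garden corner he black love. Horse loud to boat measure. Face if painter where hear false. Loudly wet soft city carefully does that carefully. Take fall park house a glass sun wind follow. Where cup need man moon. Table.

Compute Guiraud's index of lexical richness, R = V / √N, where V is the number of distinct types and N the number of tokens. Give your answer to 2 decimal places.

N = 56, V = 51.
√N = 7.483315
R = 51 / 7.483315 = 6.82

6.82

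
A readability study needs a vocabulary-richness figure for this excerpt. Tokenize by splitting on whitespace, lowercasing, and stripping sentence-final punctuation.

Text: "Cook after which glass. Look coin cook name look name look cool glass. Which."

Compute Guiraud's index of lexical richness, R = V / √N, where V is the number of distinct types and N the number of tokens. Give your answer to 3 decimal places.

N = 14, V = 8.
√N = 3.741657
R = 8 / 3.741657 = 2.138

2.138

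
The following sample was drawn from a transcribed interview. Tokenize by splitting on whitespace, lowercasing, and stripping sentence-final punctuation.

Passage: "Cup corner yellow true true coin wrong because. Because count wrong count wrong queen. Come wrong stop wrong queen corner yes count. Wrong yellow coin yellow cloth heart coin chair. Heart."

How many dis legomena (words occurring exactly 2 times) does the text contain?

Frequencies: wrong:6, yellow:3, coin:3, count:3, corner:2, true:2, because:2, queen:2, heart:2, cup:1, come:1, stop:1, yes:1, cloth:1, chair:1
Words with frequency 2: because, corner, heart, queen, true

5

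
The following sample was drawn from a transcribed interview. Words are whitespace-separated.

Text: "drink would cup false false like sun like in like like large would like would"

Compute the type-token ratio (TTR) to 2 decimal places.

0.53

N = 15 tokens, V = 8 types.
TTR = V / N = 8 / 15 = 0.53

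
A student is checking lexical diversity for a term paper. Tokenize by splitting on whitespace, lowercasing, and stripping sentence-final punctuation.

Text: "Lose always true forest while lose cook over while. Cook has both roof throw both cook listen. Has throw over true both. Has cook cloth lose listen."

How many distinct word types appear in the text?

Distinct types: {always, both, cloth, cook, forest, has, listen, lose, over, roof, throw, true, while}
V = 13

13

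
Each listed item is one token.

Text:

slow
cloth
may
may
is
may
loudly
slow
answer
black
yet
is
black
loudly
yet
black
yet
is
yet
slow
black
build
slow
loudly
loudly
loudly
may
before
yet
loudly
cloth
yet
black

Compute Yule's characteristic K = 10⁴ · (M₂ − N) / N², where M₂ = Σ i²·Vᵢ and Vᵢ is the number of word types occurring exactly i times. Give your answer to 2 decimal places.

Frequencies: loudly:6, yet:6, black:5, slow:4, may:4, is:3, cloth:2, answer:1, build:1, before:1
N = 33. Frequency spectrum: V_1=3, V_2=1, V_3=1, V_4=2, V_5=1, V_6=2
M₂ = 1²·3 + 2²·1 + 3²·1 + 4²·2 + 5²·1 + 6²·2 = 145
K = 10000 × (145 − 33) / 33² = 1028.47

1028.47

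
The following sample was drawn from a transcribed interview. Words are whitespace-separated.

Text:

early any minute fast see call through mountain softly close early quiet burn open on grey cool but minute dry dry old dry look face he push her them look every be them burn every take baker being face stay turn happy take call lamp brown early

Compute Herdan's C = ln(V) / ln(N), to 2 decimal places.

N = 47, V = 35.
ln(V) = 3.555348, ln(N) = 3.850148
C = 3.555348 / 3.850148 = 0.92

0.92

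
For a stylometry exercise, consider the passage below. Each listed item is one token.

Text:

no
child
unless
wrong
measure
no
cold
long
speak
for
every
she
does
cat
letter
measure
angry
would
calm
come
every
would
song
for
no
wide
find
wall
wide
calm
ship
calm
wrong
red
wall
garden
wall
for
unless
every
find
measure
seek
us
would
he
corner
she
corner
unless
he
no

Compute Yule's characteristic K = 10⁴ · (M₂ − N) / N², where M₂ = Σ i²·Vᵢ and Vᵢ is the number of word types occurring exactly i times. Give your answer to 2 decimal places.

Frequencies: no:4, unless:3, measure:3, for:3, every:3, would:3, calm:3, wall:3, wrong:2, she:2, wide:2, find:2, he:2, corner:2, child:1, cold:1, long:1, speak:1, does:1, cat:1, … (9 more, each freq 1)
N = 52. Frequency spectrum: V_1=15, V_2=6, V_3=7, V_4=1
M₂ = 1²·15 + 2²·6 + 3²·7 + 4²·1 = 118
K = 10000 × (118 − 52) / 52² = 244.08

244.08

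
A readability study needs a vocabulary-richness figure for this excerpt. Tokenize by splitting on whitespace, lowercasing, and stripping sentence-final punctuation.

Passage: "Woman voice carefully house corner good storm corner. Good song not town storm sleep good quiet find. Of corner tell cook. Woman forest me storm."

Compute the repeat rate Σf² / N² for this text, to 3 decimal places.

0.072

Frequencies: corner:3, good:3, storm:3, woman:2, voice:1, carefully:1, house:1, song:1, not:1, town:1, sleep:1, quiet:1, find:1, of:1, tell:1, cook:1, forest:1, me:1
Σf² = 45; N² = 625
Repeat rate = 45 / 625 = 0.072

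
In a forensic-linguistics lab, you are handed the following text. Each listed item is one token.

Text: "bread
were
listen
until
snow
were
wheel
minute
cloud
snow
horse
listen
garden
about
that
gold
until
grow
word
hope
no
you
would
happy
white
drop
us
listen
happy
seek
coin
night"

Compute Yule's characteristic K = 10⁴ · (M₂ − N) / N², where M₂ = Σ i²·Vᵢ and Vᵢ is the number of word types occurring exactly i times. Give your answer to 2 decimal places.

136.72

Frequencies: listen:3, were:2, until:2, snow:2, happy:2, bread:1, wheel:1, minute:1, cloud:1, horse:1, garden:1, about:1, that:1, gold:1, grow:1, word:1, hope:1, no:1, you:1, would:1, … (6 more, each freq 1)
N = 32. Frequency spectrum: V_1=21, V_2=4, V_3=1
M₂ = 1²·21 + 2²·4 + 3²·1 = 46
K = 10000 × (46 − 32) / 32² = 136.72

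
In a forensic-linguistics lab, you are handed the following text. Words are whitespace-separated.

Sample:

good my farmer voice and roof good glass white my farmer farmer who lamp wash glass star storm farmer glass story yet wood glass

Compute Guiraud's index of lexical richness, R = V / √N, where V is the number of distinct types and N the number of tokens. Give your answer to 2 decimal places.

3.27

N = 24, V = 16.
√N = 4.898979
R = 16 / 4.898979 = 3.27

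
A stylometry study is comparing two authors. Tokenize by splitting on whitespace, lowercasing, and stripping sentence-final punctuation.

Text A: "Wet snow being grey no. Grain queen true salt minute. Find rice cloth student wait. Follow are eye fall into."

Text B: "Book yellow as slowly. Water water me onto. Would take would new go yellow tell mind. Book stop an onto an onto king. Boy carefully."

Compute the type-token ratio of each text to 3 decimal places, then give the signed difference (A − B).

0.280

TTR(A) = 20/20 = 1.000
TTR(B) = 18/25 = 0.720
Difference = 1.000 − 0.720 = 0.280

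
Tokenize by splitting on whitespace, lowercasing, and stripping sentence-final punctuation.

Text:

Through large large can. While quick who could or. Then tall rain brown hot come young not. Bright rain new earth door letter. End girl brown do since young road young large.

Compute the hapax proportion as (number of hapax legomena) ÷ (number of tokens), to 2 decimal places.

0.69

Frequencies: large:3, young:3, rain:2, brown:2, through:1, can:1, while:1, quick:1, who:1, could:1, or:1, then:1, tall:1, hot:1, come:1, not:1, bright:1, new:1, earth:1, door:1, … (6 more, each freq 1)
Hapax count = 22; token count = 32.
Ratio = 22 / 32 = 0.69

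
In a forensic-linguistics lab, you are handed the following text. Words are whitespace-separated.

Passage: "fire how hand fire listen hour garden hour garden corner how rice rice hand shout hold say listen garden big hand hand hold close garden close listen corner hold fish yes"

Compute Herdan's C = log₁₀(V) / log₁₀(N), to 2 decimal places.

0.79

N = 31, V = 15.
log₁₀(V) = 1.176091, log₁₀(N) = 1.491362
C = 1.176091 / 1.491362 = 0.79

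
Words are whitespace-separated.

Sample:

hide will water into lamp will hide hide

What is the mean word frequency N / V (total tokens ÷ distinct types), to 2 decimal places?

1.60

N = 8 tokens, V = 5 types.
Mean frequency = N / V = 8 / 5 = 1.60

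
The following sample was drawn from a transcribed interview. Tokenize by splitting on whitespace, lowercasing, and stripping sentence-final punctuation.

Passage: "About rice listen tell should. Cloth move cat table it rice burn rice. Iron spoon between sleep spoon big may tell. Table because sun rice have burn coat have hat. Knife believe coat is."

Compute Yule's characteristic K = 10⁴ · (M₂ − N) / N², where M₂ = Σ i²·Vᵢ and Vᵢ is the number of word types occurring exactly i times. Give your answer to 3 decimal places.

Frequencies: rice:4, tell:2, table:2, burn:2, spoon:2, have:2, coat:2, about:1, listen:1, should:1, cloth:1, move:1, cat:1, it:1, iron:1, between:1, sleep:1, big:1, may:1, because:1, … (5 more, each freq 1)
N = 34. Frequency spectrum: V_1=18, V_2=6, V_4=1
M₂ = 1²·18 + 2²·6 + 4²·1 = 58
K = 10000 × (58 − 34) / 34² = 207.612

207.612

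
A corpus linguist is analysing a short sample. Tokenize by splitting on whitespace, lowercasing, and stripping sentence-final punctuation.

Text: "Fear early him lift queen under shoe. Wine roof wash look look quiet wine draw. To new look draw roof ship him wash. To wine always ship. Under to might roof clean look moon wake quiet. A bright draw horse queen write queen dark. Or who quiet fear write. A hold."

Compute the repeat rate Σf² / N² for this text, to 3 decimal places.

0.043

Frequencies: look:4, queen:3, wine:3, roof:3, quiet:3, draw:3, to:3, fear:2, him:2, under:2, wash:2, ship:2, a:2, write:2, early:1, lift:1, shoe:1, new:1, always:1, might:1, … (9 more, each freq 1)
Σf² = 113; N² = 2601
Repeat rate = 113 / 2601 = 0.043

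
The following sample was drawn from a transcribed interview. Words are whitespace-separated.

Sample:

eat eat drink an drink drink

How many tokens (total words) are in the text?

6

Tokens: eat, eat, drink, an, drink, drink
N = 6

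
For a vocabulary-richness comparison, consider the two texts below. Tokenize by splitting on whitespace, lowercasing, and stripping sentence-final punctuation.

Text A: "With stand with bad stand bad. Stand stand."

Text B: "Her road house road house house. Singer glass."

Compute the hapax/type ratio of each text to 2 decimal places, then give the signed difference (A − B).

A: hapax=0, V=3, ratio=0.00
B: hapax=3, V=5, ratio=0.60
Difference = 0.00 − 0.60 = -0.60

-0.60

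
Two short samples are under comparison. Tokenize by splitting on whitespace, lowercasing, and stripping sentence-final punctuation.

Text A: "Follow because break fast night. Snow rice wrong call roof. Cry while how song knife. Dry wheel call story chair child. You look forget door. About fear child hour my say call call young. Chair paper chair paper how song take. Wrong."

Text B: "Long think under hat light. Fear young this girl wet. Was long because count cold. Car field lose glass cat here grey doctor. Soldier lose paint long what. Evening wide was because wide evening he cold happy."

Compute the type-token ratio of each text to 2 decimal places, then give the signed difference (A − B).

-0.02

TTR(A) = 32/42 = 0.76
TTR(B) = 29/37 = 0.78
Difference = 0.76 − 0.78 = -0.02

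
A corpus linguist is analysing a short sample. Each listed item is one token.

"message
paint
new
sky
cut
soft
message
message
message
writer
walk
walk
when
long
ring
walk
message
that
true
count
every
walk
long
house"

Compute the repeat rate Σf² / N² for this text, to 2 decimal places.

Frequencies: message:5, walk:4, long:2, paint:1, new:1, sky:1, cut:1, soft:1, writer:1, when:1, ring:1, that:1, true:1, count:1, every:1, house:1
Σf² = 58; N² = 576
Repeat rate = 58 / 576 = 0.10

0.10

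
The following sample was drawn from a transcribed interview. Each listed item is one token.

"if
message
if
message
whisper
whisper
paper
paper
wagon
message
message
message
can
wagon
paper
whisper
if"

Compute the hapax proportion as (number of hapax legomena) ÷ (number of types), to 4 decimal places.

0.1667

Frequencies: message:5, if:3, whisper:3, paper:3, wagon:2, can:1
Hapax count = 1; type count = 6.
Ratio = 1 / 6 = 0.1667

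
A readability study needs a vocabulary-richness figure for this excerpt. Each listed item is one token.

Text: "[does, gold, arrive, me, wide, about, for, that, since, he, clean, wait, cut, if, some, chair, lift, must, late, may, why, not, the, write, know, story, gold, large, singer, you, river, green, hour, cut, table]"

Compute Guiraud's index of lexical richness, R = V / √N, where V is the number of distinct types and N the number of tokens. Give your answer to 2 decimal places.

5.58

N = 35, V = 33.
√N = 5.916080
R = 33 / 5.916080 = 5.58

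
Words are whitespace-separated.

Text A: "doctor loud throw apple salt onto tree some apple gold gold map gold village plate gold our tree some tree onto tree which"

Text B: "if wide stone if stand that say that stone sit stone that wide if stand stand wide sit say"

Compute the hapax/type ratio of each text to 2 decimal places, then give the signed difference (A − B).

A: hapax=9, V=14, ratio=0.64
B: hapax=0, V=7, ratio=0.00
Difference = 0.64 − 0.00 = 0.64

0.64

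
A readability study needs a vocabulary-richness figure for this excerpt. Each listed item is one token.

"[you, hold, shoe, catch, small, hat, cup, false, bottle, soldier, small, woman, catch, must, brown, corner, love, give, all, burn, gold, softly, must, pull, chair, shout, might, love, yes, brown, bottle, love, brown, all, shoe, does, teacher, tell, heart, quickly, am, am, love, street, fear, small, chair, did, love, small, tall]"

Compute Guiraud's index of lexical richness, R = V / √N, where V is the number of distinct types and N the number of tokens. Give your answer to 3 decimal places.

N = 51, V = 35.
√N = 7.141428
R = 35 / 7.141428 = 4.901

4.901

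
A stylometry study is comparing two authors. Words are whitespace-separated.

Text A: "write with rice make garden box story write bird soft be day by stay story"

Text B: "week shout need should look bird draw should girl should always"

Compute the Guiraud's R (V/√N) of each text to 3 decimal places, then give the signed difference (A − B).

A: V=13, N=15, R=3.357
B: V=9, N=11, R=2.714
Difference = 3.357 − 2.714 = 0.643

0.643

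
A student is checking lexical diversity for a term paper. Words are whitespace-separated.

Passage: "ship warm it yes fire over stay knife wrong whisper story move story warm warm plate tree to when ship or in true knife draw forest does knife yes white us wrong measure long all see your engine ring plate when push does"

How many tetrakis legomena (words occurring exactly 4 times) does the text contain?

Frequencies: warm:3, knife:3, ship:2, yes:2, wrong:2, story:2, plate:2, when:2, does:2, it:1, fire:1, over:1, stay:1, whisper:1, move:1, tree:1, to:1, or:1, in:1, true:1, … (12 more, each freq 1)
Words with frequency 4: (none)

0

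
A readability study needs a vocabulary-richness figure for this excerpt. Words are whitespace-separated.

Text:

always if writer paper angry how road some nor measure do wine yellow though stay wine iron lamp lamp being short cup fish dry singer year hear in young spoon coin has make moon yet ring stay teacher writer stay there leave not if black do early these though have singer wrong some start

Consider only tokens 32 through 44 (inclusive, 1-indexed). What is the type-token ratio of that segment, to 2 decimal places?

0.92

Segment tokens 32–44: has, make, moon, yet, ring, stay, teacher, writer, stay, there, leave, not, if
Segment N = 13, segment V = 12.
TTR = 12 / 13 = 0.92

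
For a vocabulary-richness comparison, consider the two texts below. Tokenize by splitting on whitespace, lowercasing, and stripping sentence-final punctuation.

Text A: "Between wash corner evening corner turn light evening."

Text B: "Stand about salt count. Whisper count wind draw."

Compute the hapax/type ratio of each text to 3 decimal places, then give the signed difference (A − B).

-0.190

A: hapax=4, V=6, ratio=0.667
B: hapax=6, V=7, ratio=0.857
Difference = 0.667 − 0.857 = -0.190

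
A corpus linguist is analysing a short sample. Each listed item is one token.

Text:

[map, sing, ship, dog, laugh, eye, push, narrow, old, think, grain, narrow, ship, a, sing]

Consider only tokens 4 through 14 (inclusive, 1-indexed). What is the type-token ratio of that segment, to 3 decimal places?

0.909

Segment tokens 4–14: dog, laugh, eye, push, narrow, old, think, grain, narrow, ship, a
Segment N = 11, segment V = 10.
TTR = 10 / 11 = 0.909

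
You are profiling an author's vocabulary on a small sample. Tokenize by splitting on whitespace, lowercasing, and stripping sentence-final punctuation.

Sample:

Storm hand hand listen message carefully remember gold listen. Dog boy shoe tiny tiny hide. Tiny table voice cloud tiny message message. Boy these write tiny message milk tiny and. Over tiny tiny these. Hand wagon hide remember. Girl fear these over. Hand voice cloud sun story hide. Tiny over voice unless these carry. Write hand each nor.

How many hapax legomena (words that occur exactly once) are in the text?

Frequencies: tiny:9, hand:5, message:4, these:4, hide:3, voice:3, over:3, listen:2, remember:2, boy:2, cloud:2, write:2, storm:1, carefully:1, gold:1, dog:1, shoe:1, table:1, milk:1, and:1, … (9 more, each freq 1)
Hapax (freq=1): and, carefully, carry, dog, each, fear, girl, gold, milk, nor, shoe, storm, story, sun, table, unless, wagon

17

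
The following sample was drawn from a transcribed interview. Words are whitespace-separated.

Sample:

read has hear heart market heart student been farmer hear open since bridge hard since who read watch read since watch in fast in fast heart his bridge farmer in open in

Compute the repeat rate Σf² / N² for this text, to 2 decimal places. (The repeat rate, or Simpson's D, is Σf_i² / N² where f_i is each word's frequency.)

0.07

Frequencies: in:4, read:3, heart:3, since:3, hear:2, farmer:2, open:2, bridge:2, watch:2, fast:2, has:1, market:1, student:1, been:1, hard:1, who:1, his:1
Σf² = 74; N² = 1024
Repeat rate = 74 / 1024 = 0.07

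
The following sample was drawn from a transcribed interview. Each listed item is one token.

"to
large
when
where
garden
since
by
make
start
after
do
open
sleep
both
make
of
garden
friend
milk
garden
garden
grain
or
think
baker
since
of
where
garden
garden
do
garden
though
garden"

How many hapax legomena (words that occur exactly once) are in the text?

16

Frequencies: garden:8, where:2, since:2, make:2, do:2, of:2, to:1, large:1, when:1, by:1, start:1, after:1, open:1, sleep:1, both:1, friend:1, milk:1, grain:1, or:1, think:1, … (2 more, each freq 1)
Hapax (freq=1): after, baker, both, by, friend, grain, large, milk, open, or, sleep, start, think, though, to, when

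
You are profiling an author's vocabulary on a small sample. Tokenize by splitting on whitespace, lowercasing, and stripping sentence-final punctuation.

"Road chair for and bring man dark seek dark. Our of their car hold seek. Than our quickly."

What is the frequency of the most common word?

2

Frequencies: dark:2, seek:2, our:2, road:1, chair:1, for:1, and:1, bring:1, man:1, of:1, their:1, car:1, hold:1, than:1, quickly:1
Most common: 'dark' with frequency 2.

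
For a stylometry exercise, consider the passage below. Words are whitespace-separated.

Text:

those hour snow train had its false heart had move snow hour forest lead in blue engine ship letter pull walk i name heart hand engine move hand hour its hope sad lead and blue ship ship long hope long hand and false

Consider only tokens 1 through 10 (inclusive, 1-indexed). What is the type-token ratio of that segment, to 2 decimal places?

0.90

Segment tokens 1–10: those, hour, snow, train, had, its, false, heart, had, move
Segment N = 10, segment V = 9.
TTR = 9 / 10 = 0.90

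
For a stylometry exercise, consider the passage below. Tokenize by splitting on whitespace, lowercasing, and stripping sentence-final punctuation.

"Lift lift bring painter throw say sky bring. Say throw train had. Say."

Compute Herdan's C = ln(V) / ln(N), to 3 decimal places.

N = 13, V = 8.
ln(V) = 2.079442, ln(N) = 2.564949
C = 2.079442 / 2.564949 = 0.811

0.811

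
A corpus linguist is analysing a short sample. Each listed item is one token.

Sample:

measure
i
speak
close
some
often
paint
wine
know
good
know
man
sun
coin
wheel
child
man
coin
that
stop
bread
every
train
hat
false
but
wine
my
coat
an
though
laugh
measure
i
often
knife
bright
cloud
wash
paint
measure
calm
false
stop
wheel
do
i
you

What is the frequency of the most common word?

3

Frequencies: measure:3, i:3, often:2, paint:2, wine:2, know:2, man:2, coin:2, wheel:2, stop:2, false:2, speak:1, close:1, some:1, good:1, sun:1, child:1, that:1, bread:1, every:1, … (15 more, each freq 1)
Most common: 'measure' with frequency 3.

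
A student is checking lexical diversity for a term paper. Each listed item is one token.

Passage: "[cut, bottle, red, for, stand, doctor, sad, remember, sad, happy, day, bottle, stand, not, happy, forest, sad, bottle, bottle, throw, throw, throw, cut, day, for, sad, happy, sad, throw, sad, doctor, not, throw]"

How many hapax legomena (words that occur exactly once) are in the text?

3

Frequencies: sad:6, throw:5, bottle:4, happy:3, cut:2, for:2, stand:2, doctor:2, day:2, not:2, red:1, remember:1, forest:1
Hapax (freq=1): forest, red, remember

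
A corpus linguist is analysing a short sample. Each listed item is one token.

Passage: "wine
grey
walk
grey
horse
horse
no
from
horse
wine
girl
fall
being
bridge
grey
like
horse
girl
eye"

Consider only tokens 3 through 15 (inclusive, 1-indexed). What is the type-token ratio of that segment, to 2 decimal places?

0.77

Segment tokens 3–15: walk, grey, horse, horse, no, from, horse, wine, girl, fall, being, bridge, grey
Segment N = 13, segment V = 10.
TTR = 10 / 13 = 0.77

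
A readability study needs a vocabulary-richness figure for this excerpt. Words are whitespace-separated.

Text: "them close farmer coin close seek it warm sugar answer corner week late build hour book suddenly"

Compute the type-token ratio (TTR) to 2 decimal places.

0.94

N = 17 tokens, V = 16 types.
TTR = V / N = 16 / 17 = 0.94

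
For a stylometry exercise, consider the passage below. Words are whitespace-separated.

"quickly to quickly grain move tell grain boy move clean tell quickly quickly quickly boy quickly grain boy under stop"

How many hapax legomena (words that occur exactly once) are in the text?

Frequencies: quickly:6, grain:3, boy:3, move:2, tell:2, to:1, clean:1, under:1, stop:1
Hapax (freq=1): clean, stop, to, under

4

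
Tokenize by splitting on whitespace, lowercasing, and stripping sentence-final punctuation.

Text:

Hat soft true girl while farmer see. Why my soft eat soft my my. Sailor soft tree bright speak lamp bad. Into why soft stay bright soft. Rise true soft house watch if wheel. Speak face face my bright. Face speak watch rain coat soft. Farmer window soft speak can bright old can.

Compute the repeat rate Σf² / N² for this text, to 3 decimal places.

0.063

Frequencies: soft:9, my:4, bright:4, speak:4, face:3, true:2, farmer:2, why:2, watch:2, can:2, hat:1, girl:1, while:1, see:1, eat:1, sailor:1, tree:1, lamp:1, bad:1, into:1, … (9 more, each freq 1)
Σf² = 177; N² = 2809
Repeat rate = 177 / 2809 = 0.063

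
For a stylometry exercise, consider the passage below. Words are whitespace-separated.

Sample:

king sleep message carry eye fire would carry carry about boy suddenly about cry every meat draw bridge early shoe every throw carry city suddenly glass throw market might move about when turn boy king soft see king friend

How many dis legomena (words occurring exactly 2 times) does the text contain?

Frequencies: carry:4, king:3, about:3, boy:2, suddenly:2, every:2, throw:2, sleep:1, message:1, eye:1, fire:1, would:1, cry:1, meat:1, draw:1, bridge:1, early:1, shoe:1, city:1, glass:1, … (8 more, each freq 1)
Words with frequency 2: boy, every, suddenly, throw

4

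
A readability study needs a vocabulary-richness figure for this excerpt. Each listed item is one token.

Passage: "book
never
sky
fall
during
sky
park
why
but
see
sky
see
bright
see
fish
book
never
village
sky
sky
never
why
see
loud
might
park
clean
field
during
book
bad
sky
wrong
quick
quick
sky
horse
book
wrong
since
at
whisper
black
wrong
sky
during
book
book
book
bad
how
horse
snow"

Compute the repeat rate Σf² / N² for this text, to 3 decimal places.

0.068

Frequencies: sky:8, book:7, see:4, never:3, during:3, wrong:3, park:2, why:2, bad:2, quick:2, horse:2, fall:1, but:1, bright:1, fish:1, village:1, loud:1, might:1, clean:1, field:1, … (6 more, each freq 1)
Σf² = 191; N² = 2809
Repeat rate = 191 / 2809 = 0.068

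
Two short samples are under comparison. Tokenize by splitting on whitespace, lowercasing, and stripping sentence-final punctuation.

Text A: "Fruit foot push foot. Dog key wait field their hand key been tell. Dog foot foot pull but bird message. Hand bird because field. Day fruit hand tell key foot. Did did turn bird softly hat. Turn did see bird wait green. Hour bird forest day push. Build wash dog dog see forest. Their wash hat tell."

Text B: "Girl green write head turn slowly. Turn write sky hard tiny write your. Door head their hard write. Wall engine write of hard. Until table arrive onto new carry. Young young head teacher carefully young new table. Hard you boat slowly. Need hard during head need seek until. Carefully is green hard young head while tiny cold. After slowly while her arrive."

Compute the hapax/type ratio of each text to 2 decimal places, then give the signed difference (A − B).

A: hapax=9, V=27, ratio=0.33
B: hapax=19, V=34, ratio=0.56
Difference = 0.33 − 0.56 = -0.23

-0.23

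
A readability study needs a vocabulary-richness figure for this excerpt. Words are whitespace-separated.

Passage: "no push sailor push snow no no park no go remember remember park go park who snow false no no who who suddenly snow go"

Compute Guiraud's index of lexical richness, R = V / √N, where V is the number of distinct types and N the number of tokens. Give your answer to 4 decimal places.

N = 25, V = 10.
√N = 5.000000
R = 10 / 5.000000 = 2.0000

2.0000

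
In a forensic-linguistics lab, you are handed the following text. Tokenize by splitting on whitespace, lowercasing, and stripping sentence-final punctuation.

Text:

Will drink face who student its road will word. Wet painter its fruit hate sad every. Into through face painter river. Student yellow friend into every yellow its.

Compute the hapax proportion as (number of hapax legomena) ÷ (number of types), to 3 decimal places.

0.579

Frequencies: its:3, will:2, face:2, student:2, painter:2, every:2, into:2, yellow:2, drink:1, who:1, road:1, word:1, wet:1, fruit:1, hate:1, sad:1, through:1, river:1, friend:1
Hapax count = 11; type count = 19.
Ratio = 11 / 19 = 0.579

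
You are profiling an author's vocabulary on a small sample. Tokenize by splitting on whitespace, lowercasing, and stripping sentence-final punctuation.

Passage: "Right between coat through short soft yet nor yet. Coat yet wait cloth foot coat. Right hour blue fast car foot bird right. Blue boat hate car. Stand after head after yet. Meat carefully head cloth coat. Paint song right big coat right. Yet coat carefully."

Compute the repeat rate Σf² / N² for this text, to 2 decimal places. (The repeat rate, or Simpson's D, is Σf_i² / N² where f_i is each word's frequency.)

Frequencies: coat:6, right:5, yet:5, cloth:2, foot:2, blue:2, car:2, after:2, head:2, carefully:2, between:1, through:1, short:1, soft:1, nor:1, wait:1, hour:1, fast:1, bird:1, boat:1, … (6 more, each freq 1)
Σf² = 130; N² = 2116
Repeat rate = 130 / 2116 = 0.06

0.06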